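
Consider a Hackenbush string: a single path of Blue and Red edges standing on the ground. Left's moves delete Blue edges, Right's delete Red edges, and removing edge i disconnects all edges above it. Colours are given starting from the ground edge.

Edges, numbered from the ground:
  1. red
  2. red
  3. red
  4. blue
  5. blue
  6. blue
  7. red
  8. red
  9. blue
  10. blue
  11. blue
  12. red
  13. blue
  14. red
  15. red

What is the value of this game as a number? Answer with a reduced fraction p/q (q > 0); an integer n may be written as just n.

-8983/4096

edge 1 of 15 (red): { ∅ | 0 } -> -1
edge 2 of 15 (red): { ∅ | -1 0 } -> -2
edge 3 of 15 (red): { ∅ | -2 -1 0 } -> -3
edge 4 of 15 (blue): { -3 | -2 -1 0 } -> -5/2
edge 5 of 15 (blue): { -3 -5/2 | -2 -1 0 } -> -9/4
edge 6 of 15 (blue): { -3 -5/2 -9/4 | -2 -1 0 } -> -17/8
edge 7 of 15 (red): { -3 -5/2 -9/4 | -17/8 -2 -1 0 } -> -35/16
edge 8 of 15 (red): { -3 -5/2 -9/4 | -35/16 -17/8 -2 -1 0 } -> -71/32
edge 9 of 15 (blue): { -3 -5/2 -9/4 -71/32 | -35/16 -17/8 -2 -1 0 } -> -141/64
edge 10 of 15 (blue): { -3 -5/2 -9/4 -71/32 -141/64 | -35/16 -17/8 -2 -1 0 } -> -281/128
edge 11 of 15 (blue): { -3 -5/2 -9/4 -71/32 -141/64 -281/128 | -35/16 -17/8 -2 -1 0 } -> -561/256
edge 12 of 15 (red): { -3 -5/2 -9/4 -71/32 -141/64 -281/128 | -561/256 -35/16 -17/8 -2 -1 0 } -> -1123/512
edge 13 of 15 (blue): { -3 -5/2 -9/4 -71/32 -141/64 -281/128 -1123/512 | -561/256 -35/16 -17/8 -2 -1 0 } -> -2245/1024
edge 14 of 15 (red): { -3 -5/2 -9/4 -71/32 -141/64 -281/128 -1123/512 | -2245/1024 -561/256 -35/16 -17/8 -2 -1 0 } -> -4491/2048
edge 15 of 15 (red): { -3 -5/2 -9/4 -71/32 -141/64 -281/128 -1123/512 | -4491/2048 -2245/1024 -561/256 -35/16 -17/8 -2 -1 0 } -> -8983/4096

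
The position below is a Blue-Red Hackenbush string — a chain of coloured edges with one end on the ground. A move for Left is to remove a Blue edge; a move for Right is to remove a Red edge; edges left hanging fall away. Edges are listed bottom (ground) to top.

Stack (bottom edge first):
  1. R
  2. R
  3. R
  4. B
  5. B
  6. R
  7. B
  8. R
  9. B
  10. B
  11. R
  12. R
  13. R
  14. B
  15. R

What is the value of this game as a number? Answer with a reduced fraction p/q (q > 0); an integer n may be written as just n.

-9531/4096

G(R) = { — | 0 } ⇒ -1
G(RR) = { — | -1, 0 } ⇒ -2
G(RRR) = { — | -2, -1, 0 } ⇒ -3
G(RRRB) = { -3 | -2, -1, 0 } ⇒ -5/2
G(RRRBB) = { -3, -5/2 | -2, -1, 0 } ⇒ -9/4
G(RRRBBR) = { -3, -5/2 | -9/4, -2, -1, 0 } ⇒ -19/8
G(RRRBBRB) = { -3, -5/2, -19/8 | -9/4, -2, -1, 0 } ⇒ -37/16
G(RRRBBRBR) = { -3, -5/2, -19/8 | -37/16, -9/4, -2, -1, 0 } ⇒ -75/32
G(RRRBBRBRB) = { -3, -5/2, -19/8, -75/32 | -37/16, -9/4, -2, -1, 0 } ⇒ -149/64
G(RRRBBRBRBB) = { -3, -5/2, -19/8, -75/32, -149/64 | -37/16, -9/4, -2, -1, 0 } ⇒ -297/128
G(RRRBBRBRBBR) = { -3, -5/2, -19/8, -75/32, -149/64 | -297/128, -37/16, -9/4, -2, -1, 0 } ⇒ -595/256
G(RRRBBRBRBBRR) = { -3, -5/2, -19/8, -75/32, -149/64 | -595/256, -297/128, -37/16, -9/4, -2, -1, 0 } ⇒ -1191/512
G(RRRBBRBRBBRRR) = { -3, -5/2, -19/8, -75/32, -149/64 | -1191/512, -595/256, -297/128, -37/16, -9/4, -2, -1, 0 } ⇒ -2383/1024
G(RRRBBRBRBBRRRB) = { -3, -5/2, -19/8, -75/32, -149/64, -2383/1024 | -1191/512, -595/256, -297/128, -37/16, -9/4, -2, -1, 0 } ⇒ -4765/2048
G(RRRBBRBRBBRRRBR) = { -3, -5/2, -19/8, -75/32, -149/64, -2383/1024 | -4765/2048, -1191/512, -595/256, -297/128, -37/16, -9/4, -2, -1, 0 } ⇒ -9531/4096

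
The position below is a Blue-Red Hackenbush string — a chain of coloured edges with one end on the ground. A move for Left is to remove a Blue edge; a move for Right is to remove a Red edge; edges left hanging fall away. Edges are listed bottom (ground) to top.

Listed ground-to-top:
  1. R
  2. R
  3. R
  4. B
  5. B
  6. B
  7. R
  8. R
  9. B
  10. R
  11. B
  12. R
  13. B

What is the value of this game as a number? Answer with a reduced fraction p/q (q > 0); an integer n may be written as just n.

step 1: add R to get R; options L={  } R={ 0 } -> -1
step 2: add R to get RR; options L={  } R={ -1, 0 } -> -2
step 3: add R to get RRR; options L={  } R={ -2, -1, 0 } -> -3
step 4: add B to get RRRB; options L={ -3 } R={ -2, -1, 0 } -> -5/2
step 5: add B to get RRRBB; options L={ -3, -5/2 } R={ -2, -1, 0 } -> -9/4
step 6: add B to get RRRBBB; options L={ -3, -5/2, -9/4 } R={ -2, -1, 0 } -> -17/8
step 7: add R to get RRRBBBR; options L={ -3, -5/2, -9/4 } R={ -17/8, -2, -1, 0 } -> -35/16
step 8: add R to get RRRBBBRR; options L={ -3, -5/2, -9/4 } R={ -35/16, -17/8, -2, -1, 0 } -> -71/32
step 9: add B to get RRRBBBRRB; options L={ -3, -5/2, -9/4, -71/32 } R={ -35/16, -17/8, -2, -1, 0 } -> -141/64
step 10: add R to get RRRBBBRRBR; options L={ -3, -5/2, -9/4, -71/32 } R={ -141/64, -35/16, -17/8, -2, -1, 0 } -> -283/128
step 11: add B to get RRRBBBRRBRB; options L={ -3, -5/2, -9/4, -71/32, -283/128 } R={ -141/64, -35/16, -17/8, -2, -1, 0 } -> -565/256
step 12: add R to get RRRBBBRRBRBR; options L={ -3, -5/2, -9/4, -71/32, -283/128 } R={ -565/256, -141/64, -35/16, -17/8, -2, -1, 0 } -> -1131/512
step 13: add B to get RRRBBBRRBRBRB; options L={ -3, -5/2, -9/4, -71/32, -283/128, -1131/512 } R={ -565/256, -141/64, -35/16, -17/8, -2, -1, 0 } -> -2261/1024

-2261/1024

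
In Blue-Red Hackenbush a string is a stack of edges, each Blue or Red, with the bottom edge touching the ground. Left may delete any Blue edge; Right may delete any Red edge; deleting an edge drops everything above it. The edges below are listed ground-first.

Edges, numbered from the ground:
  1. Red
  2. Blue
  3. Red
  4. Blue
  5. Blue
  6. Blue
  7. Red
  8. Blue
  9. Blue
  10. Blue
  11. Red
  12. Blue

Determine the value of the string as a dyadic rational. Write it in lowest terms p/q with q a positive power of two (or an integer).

R: Left { ∅ }, Right { 0 } gives simplest -1
RB: Left { -1 }, Right { 0 } gives simplest -1/2
RBR: Left { -1 }, Right { -1/2, 0 } gives simplest -3/4
RBRB: Left { -1, -3/4 }, Right { -1/2, 0 } gives simplest -5/8
RBRBB: Left { -1, -3/4, -5/8 }, Right { -1/2, 0 } gives simplest -9/16
RBRBBB: Left { -1, -3/4, -5/8, -9/16 }, Right { -1/2, 0 } gives simplest -17/32
RBRBBBR: Left { -1, -3/4, -5/8, -9/16 }, Right { -17/32, -1/2, 0 } gives simplest -35/64
RBRBBBRB: Left { -1, -3/4, -5/8, -9/16, -35/64 }, Right { -17/32, -1/2, 0 } gives simplest -69/128
RBRBBBRBB: Left { -1, -3/4, -5/8, -9/16, -35/64, -69/128 }, Right { -17/32, -1/2, 0 } gives simplest -137/256
RBRBBBRBBB: Left { -1, -3/4, -5/8, -9/16, -35/64, -69/128, -137/256 }, Right { -17/32, -1/2, 0 } gives simplest -273/512
RBRBBBRBBBR: Left { -1, -3/4, -5/8, -9/16, -35/64, -69/128, -137/256 }, Right { -273/512, -17/32, -1/2, 0 } gives simplest -547/1024
RBRBBBRBBBRB: Left { -1, -3/4, -5/8, -9/16, -35/64, -69/128, -137/256, -547/1024 }, Right { -273/512, -17/32, -1/2, 0 } gives simplest -1093/2048

-1093/2048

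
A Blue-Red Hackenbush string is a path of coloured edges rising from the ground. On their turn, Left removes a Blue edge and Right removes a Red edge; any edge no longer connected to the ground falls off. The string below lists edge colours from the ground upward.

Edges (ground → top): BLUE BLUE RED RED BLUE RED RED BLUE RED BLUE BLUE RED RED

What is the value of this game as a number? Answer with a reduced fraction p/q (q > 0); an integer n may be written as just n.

Build G(s[:k]) for k = 1..13, string s = BLUE BLUE RED RED BLUE RED RED BLUE RED BLUE BLUE RED RED.
1 of 13 · B · max L 0 · min R +∞ gives 1
2 of 13 · BB · max L 1 · min R +∞ gives 2
3 of 13 · BBR · max L 1 · min R 2 gives 3/2
4 of 13 · BBRR · max L 1 · min R 3/2 gives 5/4
5 of 13 · BBRRB · max L 5/4 · min R 3/2 gives 11/8
6 of 13 · BBRRBR · max L 5/4 · min R 11/8 gives 21/16
7 of 13 · BBRRBRR · max L 5/4 · min R 21/16 gives 41/32
8 of 13 · BBRRBRRB · max L 41/32 · min R 21/16 gives 83/64
9 of 13 · BBRRBRRBR · max L 41/32 · min R 83/64 gives 165/128
10 of 13 · BBRRBRRBRB · max L 165/128 · min R 83/64 gives 331/256
11 of 13 · BBRRBRRBRBB · max L 331/256 · min R 83/64 gives 663/512
12 of 13 · BBRRBRRBRBBR · max L 331/256 · min R 663/512 gives 1325/1024
13 of 13 · BBRRBRRBRBBRR · max L 331/256 · min R 1325/1024 gives 2649/2048

2649/2048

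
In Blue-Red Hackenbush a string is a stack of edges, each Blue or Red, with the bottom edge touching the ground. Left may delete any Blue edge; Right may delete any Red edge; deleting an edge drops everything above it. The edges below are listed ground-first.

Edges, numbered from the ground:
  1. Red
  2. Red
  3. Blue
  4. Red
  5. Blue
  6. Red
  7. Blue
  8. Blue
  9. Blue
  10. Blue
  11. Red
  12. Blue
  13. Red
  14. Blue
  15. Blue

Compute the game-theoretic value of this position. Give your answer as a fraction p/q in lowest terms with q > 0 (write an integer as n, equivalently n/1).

step 1: add Red to get R; options L={ — } R={ 0 } — -1
step 2: add Red to get RR; options L={ — } R={ -1; 0 } — -2
step 3: add Blue to get RRB; options L={ -2 } R={ -1; 0 } — -3/2
step 4: add Red to get RRBR; options L={ -2 } R={ -3/2; -1; 0 } — -7/4
step 5: add Blue to get RRBRB; options L={ -2; -7/4 } R={ -3/2; -1; 0 } — -13/8
step 6: add Red to get RRBRBR; options L={ -2; -7/4 } R={ -13/8; -3/2; -1; 0 } — -27/16
step 7: add Blue to get RRBRBRB; options L={ -2; -7/4; -27/16 } R={ -13/8; -3/2; -1; 0 } — -53/32
step 8: add Blue to get RRBRBRBB; options L={ -2; -7/4; -27/16; -53/32 } R={ -13/8; -3/2; -1; 0 } — -105/64
step 9: add Blue to get RRBRBRBBB; options L={ -2; -7/4; -27/16; -53/32; -105/64 } R={ -13/8; -3/2; -1; 0 } — -209/128
step 10: add Blue to get RRBRBRBBBB; options L={ -2; -7/4; -27/16; -53/32; -105/64; -209/128 } R={ -13/8; -3/2; -1; 0 } — -417/256
step 11: add Red to get RRBRBRBBBBR; options L={ -2; -7/4; -27/16; -53/32; -105/64; -209/128 } R={ -417/256; -13/8; -3/2; -1; 0 } — -835/512
step 12: add Blue to get RRBRBRBBBBRB; options L={ -2; -7/4; -27/16; -53/32; -105/64; -209/128; -835/512 } R={ -417/256; -13/8; -3/2; -1; 0 } — -1669/1024
step 13: add Red to get RRBRBRBBBBRBR; options L={ -2; -7/4; -27/16; -53/32; -105/64; -209/128; -835/512 } R={ -1669/1024; -417/256; -13/8; -3/2; -1; 0 } — -3339/2048
step 14: add Blue to get RRBRBRBBBBRBRB; options L={ -2; -7/4; -27/16; -53/32; -105/64; -209/128; -835/512; -3339/2048 } R={ -1669/1024; -417/256; -13/8; -3/2; -1; 0 } — -6677/4096
step 15: add Blue to get RRBRBRBBBBRBRBB; options L={ -2; -7/4; -27/16; -53/32; -105/64; -209/128; -835/512; -3339/2048; -6677/4096 } R={ -1669/1024; -417/256; -13/8; -3/2; -1; 0 } — -13353/8192

-13353/8192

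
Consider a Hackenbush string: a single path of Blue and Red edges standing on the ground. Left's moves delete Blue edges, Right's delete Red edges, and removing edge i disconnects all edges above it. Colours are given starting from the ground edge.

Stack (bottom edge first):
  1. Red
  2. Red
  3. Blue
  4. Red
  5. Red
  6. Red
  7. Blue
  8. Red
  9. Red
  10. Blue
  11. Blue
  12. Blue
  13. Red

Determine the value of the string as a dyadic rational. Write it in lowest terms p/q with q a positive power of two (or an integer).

Build val(s[:k]) for k = 1..13, string s = Red Red Blue Red Red Red Blue Red Red Blue Blue Blue Red.
edge 1 of 13 (Red): { none | 0 } — -1
edge 2 of 13 (Red): { none | -1 0 } — -2
edge 3 of 13 (Blue): { -2 | -1 0 } — -3/2
edge 4 of 13 (Red): { -2 | -3/2 -1 0 } — -7/4
edge 5 of 13 (Red): { -2 | -7/4 -3/2 -1 0 } — -15/8
edge 6 of 13 (Red): { -2 | -15/8 -7/4 -3/2 -1 0 } — -31/16
edge 7 of 13 (Blue): { -2 -31/16 | -15/8 -7/4 -3/2 -1 0 } — -61/32
edge 8 of 13 (Red): { -2 -31/16 | -61/32 -15/8 -7/4 -3/2 -1 0 } — -123/64
edge 9 of 13 (Red): { -2 -31/16 | -123/64 -61/32 -15/8 -7/4 -3/2 -1 0 } — -247/128
edge 10 of 13 (Blue): { -2 -31/16 -247/128 | -123/64 -61/32 -15/8 -7/4 -3/2 -1 0 } — -493/256
edge 11 of 13 (Blue): { -2 -31/16 -247/128 -493/256 | -123/64 -61/32 -15/8 -7/4 -3/2 -1 0 } — -985/512
edge 12 of 13 (Blue): { -2 -31/16 -247/128 -493/256 -985/512 | -123/64 -61/32 -15/8 -7/4 -3/2 -1 0 } — -1969/1024
edge 13 of 13 (Red): { -2 -31/16 -247/128 -493/256 -985/512 | -1969/1024 -123/64 -61/32 -15/8 -7/4 -3/2 -1 0 } — -3939/2048

-3939/2048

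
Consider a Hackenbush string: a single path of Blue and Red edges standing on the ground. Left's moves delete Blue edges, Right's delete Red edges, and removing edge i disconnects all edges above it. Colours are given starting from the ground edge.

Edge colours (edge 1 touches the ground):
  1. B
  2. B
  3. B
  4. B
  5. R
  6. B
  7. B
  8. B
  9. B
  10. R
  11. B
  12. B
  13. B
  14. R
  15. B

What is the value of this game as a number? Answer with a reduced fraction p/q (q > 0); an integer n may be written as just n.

step 1: add B to get B; options L={ 0 } R={  } => 1
step 2: add B to get BB; options L={ 0, 1 } R={  } => 2
step 3: add B to get BBB; options L={ 0, 1, 2 } R={  } => 3
step 4: add B to get BBBB; options L={ 0, 1, 2, 3 } R={  } => 4
step 5: add R to get BBBBR; options L={ 0, 1, 2, 3 } R={ 4 } => 7/2
step 6: add B to get BBBBRB; options L={ 0, 1, 2, 3, 7/2 } R={ 4 } => 15/4
step 7: add B to get BBBBRBB; options L={ 0, 1, 2, 3, 7/2, 15/4 } R={ 4 } => 31/8
step 8: add B to get BBBBRBBB; options L={ 0, 1, 2, 3, 7/2, 15/4, 31/8 } R={ 4 } => 63/16
step 9: add B to get BBBBRBBBB; options L={ 0, 1, 2, 3, 7/2, 15/4, 31/8, 63/16 } R={ 4 } => 127/32
step 10: add R to get BBBBRBBBBR; options L={ 0, 1, 2, 3, 7/2, 15/4, 31/8, 63/16 } R={ 127/32, 4 } => 253/64
step 11: add B to get BBBBRBBBBRB; options L={ 0, 1, 2, 3, 7/2, 15/4, 31/8, 63/16, 253/64 } R={ 127/32, 4 } => 507/128
step 12: add B to get BBBBRBBBBRBB; options L={ 0, 1, 2, 3, 7/2, 15/4, 31/8, 63/16, 253/64, 507/128 } R={ 127/32, 4 } => 1015/256
step 13: add B to get BBBBRBBBBRBBB; options L={ 0, 1, 2, 3, 7/2, 15/4, 31/8, 63/16, 253/64, 507/128, 1015/256 } R={ 127/32, 4 } => 2031/512
step 14: add R to get BBBBRBBBBRBBBR; options L={ 0, 1, 2, 3, 7/2, 15/4, 31/8, 63/16, 253/64, 507/128, 1015/256 } R={ 2031/512, 127/32, 4 } => 4061/1024
step 15: add B to get BBBBRBBBBRBBBRB; options L={ 0, 1, 2, 3, 7/2, 15/4, 31/8, 63/16, 253/64, 507/128, 1015/256, 4061/1024 } R={ 2031/512, 127/32, 4 } => 8123/2048

8123/2048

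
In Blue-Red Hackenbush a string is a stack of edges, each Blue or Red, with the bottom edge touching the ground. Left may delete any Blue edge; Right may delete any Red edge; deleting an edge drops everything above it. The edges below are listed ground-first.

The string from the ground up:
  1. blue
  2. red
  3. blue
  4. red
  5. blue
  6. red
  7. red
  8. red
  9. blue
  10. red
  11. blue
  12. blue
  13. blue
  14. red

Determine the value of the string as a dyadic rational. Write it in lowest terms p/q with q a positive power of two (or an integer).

edge 1 of 14 (blue): { 0 | · } gives 1
edge 2 of 14 (red): { 0 | 1 } gives 1/2
edge 3 of 14 (blue): { 0, 1/2 | 1 } gives 3/4
edge 4 of 14 (red): { 0, 1/2 | 3/4, 1 } gives 5/8
edge 5 of 14 (blue): { 0, 1/2, 5/8 | 3/4, 1 } gives 11/16
edge 6 of 14 (red): { 0, 1/2, 5/8 | 11/16, 3/4, 1 } gives 21/32
edge 7 of 14 (red): { 0, 1/2, 5/8 | 21/32, 11/16, 3/4, 1 } gives 41/64
edge 8 of 14 (red): { 0, 1/2, 5/8 | 41/64, 21/32, 11/16, 3/4, 1 } gives 81/128
edge 9 of 14 (blue): { 0, 1/2, 5/8, 81/128 | 41/64, 21/32, 11/16, 3/4, 1 } gives 163/256
edge 10 of 14 (red): { 0, 1/2, 5/8, 81/128 | 163/256, 41/64, 21/32, 11/16, 3/4, 1 } gives 325/512
edge 11 of 14 (blue): { 0, 1/2, 5/8, 81/128, 325/512 | 163/256, 41/64, 21/32, 11/16, 3/4, 1 } gives 651/1024
edge 12 of 14 (blue): { 0, 1/2, 5/8, 81/128, 325/512, 651/1024 | 163/256, 41/64, 21/32, 11/16, 3/4, 1 } gives 1303/2048
edge 13 of 14 (blue): { 0, 1/2, 5/8, 81/128, 325/512, 651/1024, 1303/2048 | 163/256, 41/64, 21/32, 11/16, 3/4, 1 } gives 2607/4096
edge 14 of 14 (red): { 0, 1/2, 5/8, 81/128, 325/512, 651/1024, 1303/2048 | 2607/4096, 163/256, 41/64, 21/32, 11/16, 3/4, 1 } gives 5213/8192

5213/8192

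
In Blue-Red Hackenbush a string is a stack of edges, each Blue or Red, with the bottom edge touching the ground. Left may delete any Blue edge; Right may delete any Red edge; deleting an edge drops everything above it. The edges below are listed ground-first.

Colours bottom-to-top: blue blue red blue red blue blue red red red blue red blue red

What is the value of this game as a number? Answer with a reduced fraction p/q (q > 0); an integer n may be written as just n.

v_1 [b]  L=[0]  R=[·]  — 1
v_2 [bb]  L=[0; 1]  R=[·]  — 2
v_3 [bbr]  L=[0; 1]  R=[2]  — 3/2
v_4 [bbrb]  L=[0; 1; 3/2]  R=[2]  — 7/4
v_5 [bbrbr]  L=[0; 1; 3/2]  R=[7/4; 2]  — 13/8
v_6 [bbrbrb]  L=[0; 1; 3/2; 13/8]  R=[7/4; 2]  — 27/16
v_7 [bbrbrbb]  L=[0; 1; 3/2; 13/8; 27/16]  R=[7/4; 2]  — 55/32
v_8 [bbrbrbbr]  L=[0; 1; 3/2; 13/8; 27/16]  R=[55/32; 7/4; 2]  — 109/64
v_9 [bbrbrbbrr]  L=[0; 1; 3/2; 13/8; 27/16]  R=[109/64; 55/32; 7/4; 2]  — 217/128
v_10 [bbrbrbbrrr]  L=[0; 1; 3/2; 13/8; 27/16]  R=[217/128; 109/64; 55/32; 7/4; 2]  — 433/256
v_11 [bbrbrbbrrrb]  L=[0; 1; 3/2; 13/8; 27/16; 433/256]  R=[217/128; 109/64; 55/32; 7/4; 2]  — 867/512
v_12 [bbrbrbbrrrbr]  L=[0; 1; 3/2; 13/8; 27/16; 433/256]  R=[867/512; 217/128; 109/64; 55/32; 7/4; 2]  — 1733/1024
v_13 [bbrbrbbrrrbrb]  L=[0; 1; 3/2; 13/8; 27/16; 433/256; 1733/1024]  R=[867/512; 217/128; 109/64; 55/32; 7/4; 2]  — 3467/2048
v_14 [bbrbrbbrrrbrbr]  L=[0; 1; 3/2; 13/8; 27/16; 433/256; 1733/1024]  R=[3467/2048; 867/512; 217/128; 109/64; 55/32; 7/4; 2]  — 6933/4096

6933/4096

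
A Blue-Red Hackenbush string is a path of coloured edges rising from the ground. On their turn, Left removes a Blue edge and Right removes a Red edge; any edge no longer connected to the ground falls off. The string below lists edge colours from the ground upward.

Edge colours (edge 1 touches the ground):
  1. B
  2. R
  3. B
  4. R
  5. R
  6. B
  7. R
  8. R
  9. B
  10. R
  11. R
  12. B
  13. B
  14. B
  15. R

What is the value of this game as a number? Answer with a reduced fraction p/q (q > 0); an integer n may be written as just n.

value(B) = { 0 | none } → 1
value(BR) = { 0 | 1 } → 1/2
value(BRB) = { 0, 1/2 | 1 } → 3/4
value(BRBR) = { 0, 1/2 | 3/4, 1 } → 5/8
value(BRBRR) = { 0, 1/2 | 5/8, 3/4, 1 } → 9/16
value(BRBRRB) = { 0, 1/2, 9/16 | 5/8, 3/4, 1 } → 19/32
value(BRBRRBR) = { 0, 1/2, 9/16 | 19/32, 5/8, 3/4, 1 } → 37/64
value(BRBRRBRR) = { 0, 1/2, 9/16 | 37/64, 19/32, 5/8, 3/4, 1 } → 73/128
value(BRBRRBRRB) = { 0, 1/2, 9/16, 73/128 | 37/64, 19/32, 5/8, 3/4, 1 } → 147/256
value(BRBRRBRRBR) = { 0, 1/2, 9/16, 73/128 | 147/256, 37/64, 19/32, 5/8, 3/4, 1 } → 293/512
value(BRBRRBRRBRR) = { 0, 1/2, 9/16, 73/128 | 293/512, 147/256, 37/64, 19/32, 5/8, 3/4, 1 } → 585/1024
value(BRBRRBRRBRRB) = { 0, 1/2, 9/16, 73/128, 585/1024 | 293/512, 147/256, 37/64, 19/32, 5/8, 3/4, 1 } → 1171/2048
value(BRBRRBRRBRRBB) = { 0, 1/2, 9/16, 73/128, 585/1024, 1171/2048 | 293/512, 147/256, 37/64, 19/32, 5/8, 3/4, 1 } → 2343/4096
value(BRBRRBRRBRRBBB) = { 0, 1/2, 9/16, 73/128, 585/1024, 1171/2048, 2343/4096 | 293/512, 147/256, 37/64, 19/32, 5/8, 3/4, 1 } → 4687/8192
value(BRBRRBRRBRRBBBR) = { 0, 1/2, 9/16, 73/128, 585/1024, 1171/2048, 2343/4096 | 4687/8192, 293/512, 147/256, 37/64, 19/32, 5/8, 3/4, 1 } → 9373/16384

9373/16384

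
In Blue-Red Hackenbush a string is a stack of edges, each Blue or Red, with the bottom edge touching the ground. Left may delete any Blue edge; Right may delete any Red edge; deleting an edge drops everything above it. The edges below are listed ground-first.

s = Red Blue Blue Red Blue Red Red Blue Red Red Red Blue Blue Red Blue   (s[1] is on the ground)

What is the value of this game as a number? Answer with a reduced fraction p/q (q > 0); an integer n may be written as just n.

-5861/16384

val(R) = { (no moves) | 0 } -> -1
val(RB) = { -1 | 0 } -> -1/2
val(RBB) = { -1,-1/2 | 0 } -> -1/4
val(RBBR) = { -1,-1/2 | -1/4,0 } -> -3/8
val(RBBRB) = { -1,-1/2,-3/8 | -1/4,0 } -> -5/16
val(RBBRBR) = { -1,-1/2,-3/8 | -5/16,-1/4,0 } -> -11/32
val(RBBRBRR) = { -1,-1/2,-3/8 | -11/32,-5/16,-1/4,0 } -> -23/64
val(RBBRBRRB) = { -1,-1/2,-3/8,-23/64 | -11/32,-5/16,-1/4,0 } -> -45/128
val(RBBRBRRBR) = { -1,-1/2,-3/8,-23/64 | -45/128,-11/32,-5/16,-1/4,0 } -> -91/256
val(RBBRBRRBRR) = { -1,-1/2,-3/8,-23/64 | -91/256,-45/128,-11/32,-5/16,-1/4,0 } -> -183/512
val(RBBRBRRBRRR) = { -1,-1/2,-3/8,-23/64 | -183/512,-91/256,-45/128,-11/32,-5/16,-1/4,0 } -> -367/1024
val(RBBRBRRBRRRB) = { -1,-1/2,-3/8,-23/64,-367/1024 | -183/512,-91/256,-45/128,-11/32,-5/16,-1/4,0 } -> -733/2048
val(RBBRBRRBRRRBB) = { -1,-1/2,-3/8,-23/64,-367/1024,-733/2048 | -183/512,-91/256,-45/128,-11/32,-5/16,-1/4,0 } -> -1465/4096
val(RBBRBRRBRRRBBR) = { -1,-1/2,-3/8,-23/64,-367/1024,-733/2048 | -1465/4096,-183/512,-91/256,-45/128,-11/32,-5/16,-1/4,0 } -> -2931/8192
val(RBBRBRRBRRRBBRB) = { -1,-1/2,-3/8,-23/64,-367/1024,-733/2048,-2931/8192 | -1465/4096,-183/512,-91/256,-45/128,-11/32,-5/16,-1/4,0 } -> -5861/16384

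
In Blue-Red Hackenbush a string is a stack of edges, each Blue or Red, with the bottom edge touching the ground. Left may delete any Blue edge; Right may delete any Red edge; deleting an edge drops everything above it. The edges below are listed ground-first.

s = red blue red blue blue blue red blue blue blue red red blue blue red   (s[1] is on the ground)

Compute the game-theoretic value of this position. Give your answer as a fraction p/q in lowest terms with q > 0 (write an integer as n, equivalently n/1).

-8755/16384

Prefix values for red blue red blue blue blue red blue blue blue red red blue blue red via {L|R} + simplicity:
g(r) = {  | 0 } — -1
g(rb) = { -1 | 0 } — -1/2
g(rbr) = { -1 | -1/2 0 } — -3/4
g(rbrb) = { -1 -3/4 | -1/2 0 } — -5/8
g(rbrbb) = { -1 -3/4 -5/8 | -1/2 0 } — -9/16
g(rbrbbb) = { -1 -3/4 -5/8 -9/16 | -1/2 0 } — -17/32
g(rbrbbbr) = { -1 -3/4 -5/8 -9/16 | -17/32 -1/2 0 } — -35/64
g(rbrbbbrb) = { -1 -3/4 -5/8 -9/16 -35/64 | -17/32 -1/2 0 } — -69/128
g(rbrbbbrbb) = { -1 -3/4 -5/8 -9/16 -35/64 -69/128 | -17/32 -1/2 0 } — -137/256
g(rbrbbbrbbb) = { -1 -3/4 -5/8 -9/16 -35/64 -69/128 -137/256 | -17/32 -1/2 0 } — -273/512
g(rbrbbbrbbbr) = { -1 -3/4 -5/8 -9/16 -35/64 -69/128 -137/256 | -273/512 -17/32 -1/2 0 } — -547/1024
g(rbrbbbrbbbrr) = { -1 -3/4 -5/8 -9/16 -35/64 -69/128 -137/256 | -547/1024 -273/512 -17/32 -1/2 0 } — -1095/2048
g(rbrbbbrbbbrrb) = { -1 -3/4 -5/8 -9/16 -35/64 -69/128 -137/256 -1095/2048 | -547/1024 -273/512 -17/32 -1/2 0 } — -2189/4096
g(rbrbbbrbbbrrbb) = { -1 -3/4 -5/8 -9/16 -35/64 -69/128 -137/256 -1095/2048 -2189/4096 | -547/1024 -273/512 -17/32 -1/2 0 } — -4377/8192
g(rbrbbbrbbbrrbbr) = { -1 -3/4 -5/8 -9/16 -35/64 -69/128 -137/256 -1095/2048 -2189/4096 | -4377/8192 -547/1024 -273/512 -17/32 -1/2 0 } — -8755/16384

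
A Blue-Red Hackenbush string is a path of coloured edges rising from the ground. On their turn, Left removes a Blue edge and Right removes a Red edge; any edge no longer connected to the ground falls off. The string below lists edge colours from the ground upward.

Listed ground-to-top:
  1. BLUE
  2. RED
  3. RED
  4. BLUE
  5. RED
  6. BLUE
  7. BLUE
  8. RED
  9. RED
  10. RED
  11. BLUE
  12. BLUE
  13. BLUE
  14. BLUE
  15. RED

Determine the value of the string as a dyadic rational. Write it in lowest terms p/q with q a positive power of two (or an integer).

edge 1 of 15 (BLUE): { 0 |  } gives 1
edge 2 of 15 (RED): { 0 | 1 } gives 1/2
edge 3 of 15 (RED): { 0 | 1/2; 1 } gives 1/4
edge 4 of 15 (BLUE): { 0; 1/4 | 1/2; 1 } gives 3/8
edge 5 of 15 (RED): { 0; 1/4 | 3/8; 1/2; 1 } gives 5/16
edge 6 of 15 (BLUE): { 0; 1/4; 5/16 | 3/8; 1/2; 1 } gives 11/32
edge 7 of 15 (BLUE): { 0; 1/4; 5/16; 11/32 | 3/8; 1/2; 1 } gives 23/64
edge 8 of 15 (RED): { 0; 1/4; 5/16; 11/32 | 23/64; 3/8; 1/2; 1 } gives 45/128
edge 9 of 15 (RED): { 0; 1/4; 5/16; 11/32 | 45/128; 23/64; 3/8; 1/2; 1 } gives 89/256
edge 10 of 15 (RED): { 0; 1/4; 5/16; 11/32 | 89/256; 45/128; 23/64; 3/8; 1/2; 1 } gives 177/512
edge 11 of 15 (BLUE): { 0; 1/4; 5/16; 11/32; 177/512 | 89/256; 45/128; 23/64; 3/8; 1/2; 1 } gives 355/1024
edge 12 of 15 (BLUE): { 0; 1/4; 5/16; 11/32; 177/512; 355/1024 | 89/256; 45/128; 23/64; 3/8; 1/2; 1 } gives 711/2048
edge 13 of 15 (BLUE): { 0; 1/4; 5/16; 11/32; 177/512; 355/1024; 711/2048 | 89/256; 45/128; 23/64; 3/8; 1/2; 1 } gives 1423/4096
edge 14 of 15 (BLUE): { 0; 1/4; 5/16; 11/32; 177/512; 355/1024; 711/2048; 1423/4096 | 89/256; 45/128; 23/64; 3/8; 1/2; 1 } gives 2847/8192
edge 15 of 15 (RED): { 0; 1/4; 5/16; 11/32; 177/512; 355/1024; 711/2048; 1423/4096 | 2847/8192; 89/256; 45/128; 23/64; 3/8; 1/2; 1 } gives 5693/16384

5693/16384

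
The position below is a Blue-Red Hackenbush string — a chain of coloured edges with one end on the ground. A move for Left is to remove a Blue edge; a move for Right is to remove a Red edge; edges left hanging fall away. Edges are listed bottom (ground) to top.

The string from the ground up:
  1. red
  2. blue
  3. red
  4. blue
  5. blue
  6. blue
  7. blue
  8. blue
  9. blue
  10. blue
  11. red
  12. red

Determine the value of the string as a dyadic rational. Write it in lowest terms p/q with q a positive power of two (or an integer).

r: Left {  }, Right { 0 } → simplest -1
rb: Left { -1 }, Right { 0 } → simplest -1/2
rbr: Left { -1 }, Right { -1/2; 0 } → simplest -3/4
rbrb: Left { -1; -3/4 }, Right { -1/2; 0 } → simplest -5/8
rbrbb: Left { -1; -3/4; -5/8 }, Right { -1/2; 0 } → simplest -9/16
rbrbbb: Left { -1; -3/4; -5/8; -9/16 }, Right { -1/2; 0 } → simplest -17/32
rbrbbbb: Left { -1; -3/4; -5/8; -9/16; -17/32 }, Right { -1/2; 0 } → simplest -33/64
rbrbbbbb: Left { -1; -3/4; -5/8; -9/16; -17/32; -33/64 }, Right { -1/2; 0 } → simplest -65/128
rbrbbbbbb: Left { -1; -3/4; -5/8; -9/16; -17/32; -33/64; -65/128 }, Right { -1/2; 0 } → simplest -129/256
rbrbbbbbbb: Left { -1; -3/4; -5/8; -9/16; -17/32; -33/64; -65/128; -129/256 }, Right { -1/2; 0 } → simplest -257/512
rbrbbbbbbbr: Left { -1; -3/4; -5/8; -9/16; -17/32; -33/64; -65/128; -129/256 }, Right { -257/512; -1/2; 0 } → simplest -515/1024
rbrbbbbbbbrr: Left { -1; -3/4; -5/8; -9/16; -17/32; -33/64; -65/128; -129/256 }, Right { -515/1024; -257/512; -1/2; 0 } → simplest -1031/2048

-1031/2048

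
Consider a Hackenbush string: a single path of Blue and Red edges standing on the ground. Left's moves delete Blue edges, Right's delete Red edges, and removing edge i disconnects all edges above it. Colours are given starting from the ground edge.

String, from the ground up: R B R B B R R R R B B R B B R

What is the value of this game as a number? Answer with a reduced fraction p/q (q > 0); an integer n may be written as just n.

-10131/16384

edge 1 of 15 (R): { — | 0 } gives -1
edge 2 of 15 (B): { -1 | 0 } gives -1/2
edge 3 of 15 (R): { -1 | -1/2 0 } gives -3/4
edge 4 of 15 (B): { -1 -3/4 | -1/2 0 } gives -5/8
edge 5 of 15 (B): { -1 -3/4 -5/8 | -1/2 0 } gives -9/16
edge 6 of 15 (R): { -1 -3/4 -5/8 | -9/16 -1/2 0 } gives -19/32
edge 7 of 15 (R): { -1 -3/4 -5/8 | -19/32 -9/16 -1/2 0 } gives -39/64
edge 8 of 15 (R): { -1 -3/4 -5/8 | -39/64 -19/32 -9/16 -1/2 0 } gives -79/128
edge 9 of 15 (R): { -1 -3/4 -5/8 | -79/128 -39/64 -19/32 -9/16 -1/2 0 } gives -159/256
edge 10 of 15 (B): { -1 -3/4 -5/8 -159/256 | -79/128 -39/64 -19/32 -9/16 -1/2 0 } gives -317/512
edge 11 of 15 (B): { -1 -3/4 -5/8 -159/256 -317/512 | -79/128 -39/64 -19/32 -9/16 -1/2 0 } gives -633/1024
edge 12 of 15 (R): { -1 -3/4 -5/8 -159/256 -317/512 | -633/1024 -79/128 -39/64 -19/32 -9/16 -1/2 0 } gives -1267/2048
edge 13 of 15 (B): { -1 -3/4 -5/8 -159/256 -317/512 -1267/2048 | -633/1024 -79/128 -39/64 -19/32 -9/16 -1/2 0 } gives -2533/4096
edge 14 of 15 (B): { -1 -3/4 -5/8 -159/256 -317/512 -1267/2048 -2533/4096 | -633/1024 -79/128 -39/64 -19/32 -9/16 -1/2 0 } gives -5065/8192
edge 15 of 15 (R): { -1 -3/4 -5/8 -159/256 -317/512 -1267/2048 -2533/4096 | -5065/8192 -633/1024 -79/128 -39/64 -19/32 -9/16 -1/2 0 } gives -10131/16384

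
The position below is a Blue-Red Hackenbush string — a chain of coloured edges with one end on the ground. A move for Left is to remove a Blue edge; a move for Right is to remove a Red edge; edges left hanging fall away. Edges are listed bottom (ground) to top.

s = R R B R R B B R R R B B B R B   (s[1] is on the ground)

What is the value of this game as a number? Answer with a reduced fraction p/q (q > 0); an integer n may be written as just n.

-14789/8192

Recurse on prefixes of the 15-edge string R R B R R B B R R R B B B R B:
value_1 [R]  L=[]  R=[0]  gives -1
value_2 [RR]  L=[]  R=[-1; 0]  gives -2
value_3 [RRB]  L=[-2]  R=[-1; 0]  gives -3/2
value_4 [RRBR]  L=[-2]  R=[-3/2; -1; 0]  gives -7/4
value_5 [RRBRR]  L=[-2]  R=[-7/4; -3/2; -1; 0]  gives -15/8
value_6 [RRBRRB]  L=[-2; -15/8]  R=[-7/4; -3/2; -1; 0]  gives -29/16
value_7 [RRBRRBB]  L=[-2; -15/8; -29/16]  R=[-7/4; -3/2; -1; 0]  gives -57/32
value_8 [RRBRRBBR]  L=[-2; -15/8; -29/16]  R=[-57/32; -7/4; -3/2; -1; 0]  gives -115/64
value_9 [RRBRRBBRR]  L=[-2; -15/8; -29/16]  R=[-115/64; -57/32; -7/4; -3/2; -1; 0]  gives -231/128
value_10 [RRBRRBBRRR]  L=[-2; -15/8; -29/16]  R=[-231/128; -115/64; -57/32; -7/4; -3/2; -1; 0]  gives -463/256
value_11 [RRBRRBBRRRB]  L=[-2; -15/8; -29/16; -463/256]  R=[-231/128; -115/64; -57/32; -7/4; -3/2; -1; 0]  gives -925/512
value_12 [RRBRRBBRRRBB]  L=[-2; -15/8; -29/16; -463/256; -925/512]  R=[-231/128; -115/64; -57/32; -7/4; -3/2; -1; 0]  gives -1849/1024
value_13 [RRBRRBBRRRBBB]  L=[-2; -15/8; -29/16; -463/256; -925/512; -1849/1024]  R=[-231/128; -115/64; -57/32; -7/4; -3/2; -1; 0]  gives -3697/2048
value_14 [RRBRRBBRRRBBBR]  L=[-2; -15/8; -29/16; -463/256; -925/512; -1849/1024]  R=[-3697/2048; -231/128; -115/64; -57/32; -7/4; -3/2; -1; 0]  gives -7395/4096
value_15 [RRBRRBBRRRBBBRB]  L=[-2; -15/8; -29/16; -463/256; -925/512; -1849/1024; -7395/4096]  R=[-3697/2048; -231/128; -115/64; -57/32; -7/4; -3/2; -1; 0]  gives -14789/8192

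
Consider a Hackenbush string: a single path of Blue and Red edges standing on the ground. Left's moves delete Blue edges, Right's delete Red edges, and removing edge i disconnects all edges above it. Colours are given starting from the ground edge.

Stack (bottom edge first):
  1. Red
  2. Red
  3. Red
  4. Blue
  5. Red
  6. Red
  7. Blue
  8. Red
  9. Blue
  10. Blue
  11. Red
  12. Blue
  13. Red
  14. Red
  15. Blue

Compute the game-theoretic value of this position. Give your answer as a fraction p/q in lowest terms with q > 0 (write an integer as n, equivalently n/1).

R: Left { ∅ }, Right { 0 } so simplest -1
RR: Left { ∅ }, Right { -1; 0 } so simplest -2
RRR: Left { ∅ }, Right { -2; -1; 0 } so simplest -3
RRRB: Left { -3 }, Right { -2; -1; 0 } so simplest -5/2
RRRBR: Left { -3 }, Right { -5/2; -2; -1; 0 } so simplest -11/4
RRRBRR: Left { -3 }, Right { -11/4; -5/2; -2; -1; 0 } so simplest -23/8
RRRBRRB: Left { -3; -23/8 }, Right { -11/4; -5/2; -2; -1; 0 } so simplest -45/16
RRRBRRBR: Left { -3; -23/8 }, Right { -45/16; -11/4; -5/2; -2; -1; 0 } so simplest -91/32
RRRBRRBRB: Left { -3; -23/8; -91/32 }, Right { -45/16; -11/4; -5/2; -2; -1; 0 } so simplest -181/64
RRRBRRBRBB: Left { -3; -23/8; -91/32; -181/64 }, Right { -45/16; -11/4; -5/2; -2; -1; 0 } so simplest -361/128
RRRBRRBRBBR: Left { -3; -23/8; -91/32; -181/64 }, Right { -361/128; -45/16; -11/4; -5/2; -2; -1; 0 } so simplest -723/256
RRRBRRBRBBRB: Left { -3; -23/8; -91/32; -181/64; -723/256 }, Right { -361/128; -45/16; -11/4; -5/2; -2; -1; 0 } so simplest -1445/512
RRRBRRBRBBRBR: Left { -3; -23/8; -91/32; -181/64; -723/256 }, Right { -1445/512; -361/128; -45/16; -11/4; -5/2; -2; -1; 0 } so simplest -2891/1024
RRRBRRBRBBRBRR: Left { -3; -23/8; -91/32; -181/64; -723/256 }, Right { -2891/1024; -1445/512; -361/128; -45/16; -11/4; -5/2; -2; -1; 0 } so simplest -5783/2048
RRRBRRBRBBRBRRB: Left { -3; -23/8; -91/32; -181/64; -723/256; -5783/2048 }, Right { -2891/1024; -1445/512; -361/128; -45/16; -11/4; -5/2; -2; -1; 0 } so simplest -11565/4096

-11565/4096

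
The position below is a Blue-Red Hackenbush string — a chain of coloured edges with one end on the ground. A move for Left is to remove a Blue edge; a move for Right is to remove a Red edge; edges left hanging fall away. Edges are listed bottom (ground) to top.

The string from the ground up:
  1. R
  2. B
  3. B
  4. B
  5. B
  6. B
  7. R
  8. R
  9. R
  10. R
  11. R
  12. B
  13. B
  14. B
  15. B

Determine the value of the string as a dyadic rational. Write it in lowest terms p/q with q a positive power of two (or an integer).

-993/16384

value(R) = { ∅ | 0 } = -1
value(RB) = { -1 | 0 } = -1/2
value(RBB) = { -1, -1/2 | 0 } = -1/4
value(RBBB) = { -1, -1/2, -1/4 | 0 } = -1/8
value(RBBBB) = { -1, -1/2, -1/4, -1/8 | 0 } = -1/16
value(RBBBBB) = { -1, -1/2, -1/4, -1/8, -1/16 | 0 } = -1/32
value(RBBBBBR) = { -1, -1/2, -1/4, -1/8, -1/16 | -1/32, 0 } = -3/64
value(RBBBBBRR) = { -1, -1/2, -1/4, -1/8, -1/16 | -3/64, -1/32, 0 } = -7/128
value(RBBBBBRRR) = { -1, -1/2, -1/4, -1/8, -1/16 | -7/128, -3/64, -1/32, 0 } = -15/256
value(RBBBBBRRRR) = { -1, -1/2, -1/4, -1/8, -1/16 | -15/256, -7/128, -3/64, -1/32, 0 } = -31/512
value(RBBBBBRRRRR) = { -1, -1/2, -1/4, -1/8, -1/16 | -31/512, -15/256, -7/128, -3/64, -1/32, 0 } = -63/1024
value(RBBBBBRRRRRB) = { -1, -1/2, -1/4, -1/8, -1/16, -63/1024 | -31/512, -15/256, -7/128, -3/64, -1/32, 0 } = -125/2048
value(RBBBBBRRRRRBB) = { -1, -1/2, -1/4, -1/8, -1/16, -63/1024, -125/2048 | -31/512, -15/256, -7/128, -3/64, -1/32, 0 } = -249/4096
value(RBBBBBRRRRRBBB) = { -1, -1/2, -1/4, -1/8, -1/16, -63/1024, -125/2048, -249/4096 | -31/512, -15/256, -7/128, -3/64, -1/32, 0 } = -497/8192
value(RBBBBBRRRRRBBBB) = { -1, -1/2, -1/4, -1/8, -1/16, -63/1024, -125/2048, -249/4096, -497/8192 | -31/512, -15/256, -7/128, -3/64, -1/32, 0 } = -993/16384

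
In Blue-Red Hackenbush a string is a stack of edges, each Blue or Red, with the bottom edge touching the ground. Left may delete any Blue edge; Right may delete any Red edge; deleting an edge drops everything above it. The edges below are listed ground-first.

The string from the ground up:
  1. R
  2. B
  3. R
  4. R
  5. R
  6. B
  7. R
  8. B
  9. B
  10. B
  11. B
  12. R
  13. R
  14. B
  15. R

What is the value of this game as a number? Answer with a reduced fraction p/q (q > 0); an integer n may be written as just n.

Prefix values for R B R R R B R B B B B R R B R via {L|R} + simplicity:
1 of 15 · R · max L −∞ · min R 0 — -1
2 of 15 · RB · max L -1 · min R 0 — -1/2
3 of 15 · RBR · max L -1 · min R -1/2 — -3/4
4 of 15 · RBRR · max L -1 · min R -3/4 — -7/8
5 of 15 · RBRRR · max L -1 · min R -7/8 — -15/16
6 of 15 · RBRRRB · max L -15/16 · min R -7/8 — -29/32
7 of 15 · RBRRRBR · max L -15/16 · min R -29/32 — -59/64
8 of 15 · RBRRRBRB · max L -59/64 · min R -29/32 — -117/128
9 of 15 · RBRRRBRBB · max L -117/128 · min R -29/32 — -233/256
10 of 15 · RBRRRBRBBB · max L -233/256 · min R -29/32 — -465/512
11 of 15 · RBRRRBRBBBB · max L -465/512 · min R -29/32 — -929/1024
12 of 15 · RBRRRBRBBBBR · max L -465/512 · min R -929/1024 — -1859/2048
13 of 15 · RBRRRBRBBBBRR · max L -465/512 · min R -1859/2048 — -3719/4096
14 of 15 · RBRRRBRBBBBRRB · max L -3719/4096 · min R -1859/2048 — -7437/8192
15 of 15 · RBRRRBRBBBBRRBR · max L -3719/4096 · min R -7437/8192 — -14875/16384

-14875/16384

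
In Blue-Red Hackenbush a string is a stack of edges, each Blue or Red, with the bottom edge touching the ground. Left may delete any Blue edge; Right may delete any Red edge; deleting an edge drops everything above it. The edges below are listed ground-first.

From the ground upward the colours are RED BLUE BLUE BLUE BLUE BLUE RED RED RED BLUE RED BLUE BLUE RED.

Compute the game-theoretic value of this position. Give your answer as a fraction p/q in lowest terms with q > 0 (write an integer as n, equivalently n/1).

Recurse on prefixes of the 14-edge string RED BLUE BLUE BLUE BLUE BLUE RED RED RED BLUE RED BLUE BLUE RED:
G(R) = { none | 0 } => -1
G(RB) = { -1 | 0 } => -1/2
G(RBB) = { -1 -1/2 | 0 } => -1/4
G(RBBB) = { -1 -1/2 -1/4 | 0 } => -1/8
G(RBBBB) = { -1 -1/2 -1/4 -1/8 | 0 } => -1/16
G(RBBBBB) = { -1 -1/2 -1/4 -1/8 -1/16 | 0 } => -1/32
G(RBBBBBR) = { -1 -1/2 -1/4 -1/8 -1/16 | -1/32 0 } => -3/64
G(RBBBBBRR) = { -1 -1/2 -1/4 -1/8 -1/16 | -3/64 -1/32 0 } => -7/128
G(RBBBBBRRR) = { -1 -1/2 -1/4 -1/8 -1/16 | -7/128 -3/64 -1/32 0 } => -15/256
G(RBBBBBRRRB) = { -1 -1/2 -1/4 -1/8 -1/16 -15/256 | -7/128 -3/64 -1/32 0 } => -29/512
G(RBBBBBRRRBR) = { -1 -1/2 -1/4 -1/8 -1/16 -15/256 | -29/512 -7/128 -3/64 -1/32 0 } => -59/1024
G(RBBBBBRRRBRB) = { -1 -1/2 -1/4 -1/8 -1/16 -15/256 -59/1024 | -29/512 -7/128 -3/64 -1/32 0 } => -117/2048
G(RBBBBBRRRBRBB) = { -1 -1/2 -1/4 -1/8 -1/16 -15/256 -59/1024 -117/2048 | -29/512 -7/128 -3/64 -1/32 0 } => -233/4096
G(RBBBBBRRRBRBBR) = { -1 -1/2 -1/4 -1/8 -1/16 -15/256 -59/1024 -117/2048 | -233/4096 -29/512 -7/128 -3/64 -1/32 0 } => -467/8192

-467/8192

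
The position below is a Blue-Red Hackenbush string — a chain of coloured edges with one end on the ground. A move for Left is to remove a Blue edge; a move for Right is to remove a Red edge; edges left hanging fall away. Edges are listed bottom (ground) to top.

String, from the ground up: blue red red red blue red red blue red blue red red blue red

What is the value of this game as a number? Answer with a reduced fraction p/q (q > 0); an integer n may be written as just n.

step 1: add blue to get b; options L={ 0 } R={ — } → 1
step 2: add red to get br; options L={ 0 } R={ 1 } → 1/2
step 3: add red to get brr; options L={ 0 } R={ 1/2 1 } → 1/4
step 4: add red to get brrr; options L={ 0 } R={ 1/4 1/2 1 } → 1/8
step 5: add blue to get brrrb; options L={ 0 1/8 } R={ 1/4 1/2 1 } → 3/16
step 6: add red to get brrrbr; options L={ 0 1/8 } R={ 3/16 1/4 1/2 1 } → 5/32
step 7: add red to get brrrbrr; options L={ 0 1/8 } R={ 5/32 3/16 1/4 1/2 1 } → 9/64
step 8: add blue to get brrrbrrb; options L={ 0 1/8 9/64 } R={ 5/32 3/16 1/4 1/2 1 } → 19/128
step 9: add red to get brrrbrrbr; options L={ 0 1/8 9/64 } R={ 19/128 5/32 3/16 1/4 1/2 1 } → 37/256
step 10: add blue to get brrrbrrbrb; options L={ 0 1/8 9/64 37/256 } R={ 19/128 5/32 3/16 1/4 1/2 1 } → 75/512
step 11: add red to get brrrbrrbrbr; options L={ 0 1/8 9/64 37/256 } R={ 75/512 19/128 5/32 3/16 1/4 1/2 1 } → 149/1024
step 12: add red to get brrrbrrbrbrr; options L={ 0 1/8 9/64 37/256 } R={ 149/1024 75/512 19/128 5/32 3/16 1/4 1/2 1 } → 297/2048
step 13: add blue to get brrrbrrbrbrrb; options L={ 0 1/8 9/64 37/256 297/2048 } R={ 149/1024 75/512 19/128 5/32 3/16 1/4 1/2 1 } → 595/4096
step 14: add red to get brrrbrrbrbrrbr; options L={ 0 1/8 9/64 37/256 297/2048 } R={ 595/4096 149/1024 75/512 19/128 5/32 3/16 1/4 1/2 1 } → 1189/8192

1189/8192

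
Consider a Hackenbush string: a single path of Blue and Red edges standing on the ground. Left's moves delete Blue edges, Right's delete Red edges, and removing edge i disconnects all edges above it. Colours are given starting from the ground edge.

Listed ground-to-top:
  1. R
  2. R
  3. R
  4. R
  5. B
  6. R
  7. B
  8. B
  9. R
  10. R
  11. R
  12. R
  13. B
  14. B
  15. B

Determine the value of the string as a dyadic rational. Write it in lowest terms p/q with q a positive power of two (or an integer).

-7409/2048

step 1: add R to get R; options L={ · } R={ 0 } ⇒ -1
step 2: add R to get RR; options L={ · } R={ -1; 0 } ⇒ -2
step 3: add R to get RRR; options L={ · } R={ -2; -1; 0 } ⇒ -3
step 4: add R to get RRRR; options L={ · } R={ -3; -2; -1; 0 } ⇒ -4
step 5: add B to get RRRRB; options L={ -4 } R={ -3; -2; -1; 0 } ⇒ -7/2
step 6: add R to get RRRRBR; options L={ -4 } R={ -7/2; -3; -2; -1; 0 } ⇒ -15/4
step 7: add B to get RRRRBRB; options L={ -4; -15/4 } R={ -7/2; -3; -2; -1; 0 } ⇒ -29/8
step 8: add B to get RRRRBRBB; options L={ -4; -15/4; -29/8 } R={ -7/2; -3; -2; -1; 0 } ⇒ -57/16
step 9: add R to get RRRRBRBBR; options L={ -4; -15/4; -29/8 } R={ -57/16; -7/2; -3; -2; -1; 0 } ⇒ -115/32
step 10: add R to get RRRRBRBBRR; options L={ -4; -15/4; -29/8 } R={ -115/32; -57/16; -7/2; -3; -2; -1; 0 } ⇒ -231/64
step 11: add R to get RRRRBRBBRRR; options L={ -4; -15/4; -29/8 } R={ -231/64; -115/32; -57/16; -7/2; -3; -2; -1; 0 } ⇒ -463/128
step 12: add R to get RRRRBRBBRRRR; options L={ -4; -15/4; -29/8 } R={ -463/128; -231/64; -115/32; -57/16; -7/2; -3; -2; -1; 0 } ⇒ -927/256
step 13: add B to get RRRRBRBBRRRRB; options L={ -4; -15/4; -29/8; -927/256 } R={ -463/128; -231/64; -115/32; -57/16; -7/2; -3; -2; -1; 0 } ⇒ -1853/512
step 14: add B to get RRRRBRBBRRRRBB; options L={ -4; -15/4; -29/8; -927/256; -1853/512 } R={ -463/128; -231/64; -115/32; -57/16; -7/2; -3; -2; -1; 0 } ⇒ -3705/1024
step 15: add B to get RRRRBRBBRRRRBBB; options L={ -4; -15/4; -29/8; -927/256; -1853/512; -3705/1024 } R={ -463/128; -231/64; -115/32; -57/16; -7/2; -3; -2; -1; 0 } ⇒ -7409/2048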